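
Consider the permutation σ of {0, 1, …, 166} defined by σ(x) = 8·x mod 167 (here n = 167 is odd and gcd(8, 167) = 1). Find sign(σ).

Orbit of 1 under x↦8x: [1, 8, 64, 11, 88, 36, 121]… (length divides ord_167(8)).
Cycle lengths of π_8 on ℤ/167ℤ: [83, 83, 1]; 3 cycles in total.
3 cycles on 167: each ℓ→(−1)^(ℓ−1), product (−1)^164 = +1.
(8|167)_J = +1 (Zolotarev's lemma cross-check).

+1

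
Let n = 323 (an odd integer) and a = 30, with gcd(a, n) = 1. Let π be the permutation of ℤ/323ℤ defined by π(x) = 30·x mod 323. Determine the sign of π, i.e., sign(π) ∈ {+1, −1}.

+1

Orbit of 1 under x↦30x: [1, 30, 254, 191, 239, 64, 305]… (length divides ord_323(30)).
Decompose π into cycles: lengths [12, 12, 12, 12, 12, 12, 12, 12, 12, 12, 12, 12, 12, 12, 12, 12, 12, 12, 12, 12, 12, 12, 12, 12, 4, 4, 4, 4, 3, 3, 3, 3, 3, 3, 1] (35 cycles, including the fixed point 0).
Σ(ℓ_i−1) = 323−35 = 288; sign = (−1)^288 = +1.
Via Zolotarev, sign(π_{30}) = (30|323) = +1.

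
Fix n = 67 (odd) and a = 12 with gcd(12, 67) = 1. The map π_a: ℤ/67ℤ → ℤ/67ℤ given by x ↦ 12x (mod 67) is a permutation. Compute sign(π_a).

-1

Orbit of 40 under x↦12x: [40, 11, 65, 43, 47, 28, 1]… (length divides ord_67(12)).
π_12 has 2 disjoint cycles with lengths [66, 1] on {0,…,66}.
67 − 2 = 65 transpositions; sign(π) = (−1)^65 = -1.
(12|67)_J = -1 (Zolotarev's lemma cross-check).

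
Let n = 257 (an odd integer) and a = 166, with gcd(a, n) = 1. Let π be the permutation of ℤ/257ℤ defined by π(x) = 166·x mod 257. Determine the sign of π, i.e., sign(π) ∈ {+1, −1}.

Trace 89: π^k(89) = [89, 125, 190, 186, 36, 65, 253] for k=0..6.
Cycle type of π: 256 + 1; total 2 cycles.
n − c = 257 − 2 = 255; sign = (−1)^255 = -1.

-1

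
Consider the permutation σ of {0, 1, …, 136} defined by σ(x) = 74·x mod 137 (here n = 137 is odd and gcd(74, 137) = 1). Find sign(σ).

+1

Orbit of 115 under x↦74x: [115, 16, 88, 73, 59, 119, 38]… (length divides ord_137(74)).
Cycle type of π: 17×8 + 1; total 9 cycles.
Σ(ℓ_i−1) = 137−9 = 128; sign = (−1)^128 = +1.
Zolotarev: (74|137) = +1, matching the cycle-count sign.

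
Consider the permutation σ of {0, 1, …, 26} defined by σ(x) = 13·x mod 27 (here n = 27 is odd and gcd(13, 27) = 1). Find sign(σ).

Trace 1: π^k(1) = [1, 13, 7, 10, 22, 16, 19] for k=0..6.
π_13 has 7 disjoint cycles with lengths [9, 9, 3, 3, 1, 1, 1] on {0,…,26}.
With 7 cycles on 27 points, sign = (−1)^{27−7} = +1.

+1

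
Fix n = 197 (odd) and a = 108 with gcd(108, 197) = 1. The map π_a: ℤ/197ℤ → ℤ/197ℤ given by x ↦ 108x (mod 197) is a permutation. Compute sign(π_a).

Start at x=183: 183 → 64 → 17 → 63 → 106 → 22 → 12 → … (one orbit).
Decompose π into cycles: lengths [196, 1] (2 cycles, including the fixed point 0).
197 − 2 = 195 transpositions; sign(π) = (−1)^195 = -1.

-1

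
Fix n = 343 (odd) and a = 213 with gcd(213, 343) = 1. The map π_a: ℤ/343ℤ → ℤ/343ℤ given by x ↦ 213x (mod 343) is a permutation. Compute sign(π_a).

Trace 135: π^k(135) = [135, 286, 207, 187, 43, 241, 226] for k=0..6.
The orbit structure of x ↦ 213x mod 343: 4 orbits of sizes [294, 42, 6, 1].
With 4 cycles on 343 points, sign = (−1)^{343−4} = -1.
The Jacobi symbol (213|343) = -1 (Zolotarev) agrees.

-1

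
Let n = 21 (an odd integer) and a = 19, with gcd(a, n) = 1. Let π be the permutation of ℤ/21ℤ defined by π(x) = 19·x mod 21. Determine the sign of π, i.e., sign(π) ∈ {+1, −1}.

-1

Start at x=4: 4 → 13 → 16 → 10 → 1 → 19 → 4 (one orbit).
π_19 has 6 disjoint cycles with lengths [6, 6, 6, 1, 1, 1] on {0,…,20}.
sign(π) = (−1)^{n − #cycles} = (−1)^{21−6} = (−1)^15 = -1.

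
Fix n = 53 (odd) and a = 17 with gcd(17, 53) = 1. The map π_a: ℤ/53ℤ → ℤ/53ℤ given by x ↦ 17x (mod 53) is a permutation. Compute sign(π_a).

+1

Start at x=10: 10 → 11 → 28 → 52 → 36 → 29 → 16 → … (one orbit).
Cycle lengths of π_17 on ℤ/53ℤ: [26, 26, 1]; 3 cycles in total.
53 − 3 = 50 transpositions; sign(π) = (−1)^50 = +1.
The Jacobi symbol (17|53) = +1 (Zolotarev) agrees.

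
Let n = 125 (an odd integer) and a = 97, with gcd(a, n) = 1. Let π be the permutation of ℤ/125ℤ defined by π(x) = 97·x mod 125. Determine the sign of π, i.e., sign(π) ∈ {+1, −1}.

-1

Orbit of 123 under x↦97x: [123, 56, 57, 29, 63, 111, 17]… (length divides ord_125(97)).
The orbit structure of x ↦ 97x mod 125: 4 orbits of sizes [100, 20, 4, 1].
n − c = 125 − 4 = 121; sign = (−1)^121 = -1.
Check: (97/125) = -1 by Zolotarev.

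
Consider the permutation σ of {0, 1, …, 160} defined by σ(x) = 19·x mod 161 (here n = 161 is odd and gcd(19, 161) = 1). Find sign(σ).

+1

Orbit of 4 under x↦19x: [4, 76, 156, 66, 127, 159, 123]… (length divides ord_161(19)).
5 cycles of lengths [66, 66, 22, 6, 1].
sign(π) = (−1)^{n − #cycles} = (−1)^{161−5} = (−1)^156 = +1.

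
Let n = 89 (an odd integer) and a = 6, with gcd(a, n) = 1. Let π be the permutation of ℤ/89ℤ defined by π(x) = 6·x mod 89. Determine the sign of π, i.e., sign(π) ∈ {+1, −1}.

Start at x=42: 42 → 74 → 88 → 83 → 53 → 51 → 39 → … (one orbit).
π_6 has 2 disjoint cycles with lengths [88, 1] on {0,…,88}.
With 2 cycles on 89 points, sign = (−1)^{89−2} = -1.
Check: (6/89) = -1 by Zolotarev.

-1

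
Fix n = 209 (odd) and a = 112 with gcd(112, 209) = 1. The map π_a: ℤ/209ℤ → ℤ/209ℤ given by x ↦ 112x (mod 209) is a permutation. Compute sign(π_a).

-1

Start at x=168: 168 → 6 → 45 → 24 → 180 → 96 → 93 → … (one orbit).
Cycle type of π: 90×2 + 10 + 9×2 + 1; total 6 cycles.
6 cycles on 209: each ℓ→(−1)^(ℓ−1), product (−1)^203 = -1.
Zolotarev: (112|209) = -1, matching the cycle-count sign.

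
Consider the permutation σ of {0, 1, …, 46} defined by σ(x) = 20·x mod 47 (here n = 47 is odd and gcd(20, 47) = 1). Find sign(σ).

Orbit of 21 under x↦20x: [21, 44, 34, 22, 17, 11, 32]… (length divides ord_47(20)).
The orbit structure of x ↦ 20x mod 47: 2 orbits of sizes [46, 1].
Σ(ℓ_i−1) = 47−2 = 45; sign = (−1)^45 = -1.

-1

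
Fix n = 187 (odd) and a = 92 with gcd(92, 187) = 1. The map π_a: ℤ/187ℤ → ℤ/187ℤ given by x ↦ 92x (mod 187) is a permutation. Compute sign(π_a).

-1

Orbit of 157 under x↦92x: [157, 45, 26, 148, 152, 146, 155]… (length divides ord_187(92)).
π_92 has 6 disjoint cycles with lengths [80, 80, 16, 5, 5, 1] on {0,…,186}.
n − c = 187 − 6 = 181; sign = (−1)^181 = -1.
Check: (92/187) = -1 by Zolotarev.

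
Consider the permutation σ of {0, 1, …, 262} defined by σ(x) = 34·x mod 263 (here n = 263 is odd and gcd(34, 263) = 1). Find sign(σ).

Start at x=162: 162 → 248 → 16 → 18 → 86 → 31 → 2 → … (one orbit).
3 cycles of lengths [131, 131, 1].
3 cycles on 263: each ℓ→(−1)^(ℓ−1), product (−1)^260 = +1.

+1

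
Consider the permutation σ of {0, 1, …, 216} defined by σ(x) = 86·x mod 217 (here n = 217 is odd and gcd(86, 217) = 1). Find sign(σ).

-1

Orbit of 102 under x↦86x: [102, 92, 100, 137, 64, 79, 67]… (length divides ord_217(86)).
Cycle lengths of π_86 on ℤ/217ℤ: [30, 30, 30, 30, 30, 30, 30, 3, 3, 1]; 10 cycles in total.
With 10 cycles on 217 points, sign = (−1)^{217−10} = -1.
(86|217)_J = -1 (Zolotarev's lemma cross-check).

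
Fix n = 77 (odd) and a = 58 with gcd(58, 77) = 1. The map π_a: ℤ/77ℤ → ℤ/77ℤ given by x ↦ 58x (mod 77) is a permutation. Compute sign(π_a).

Orbit of 53 under x↦58x: [53, 71, 37, 67, 36, 9, 60]… (length divides ord_77(58)).
The orbit structure of x ↦ 58x mod 77: 9 orbits of sizes [15, 15, 15, 15, 5, 5, 3, 3, 1].
n − c = 77 − 9 = 68; sign = (−1)^68 = +1.
The Jacobi symbol (58|77) = +1 (Zolotarev) agrees.

+1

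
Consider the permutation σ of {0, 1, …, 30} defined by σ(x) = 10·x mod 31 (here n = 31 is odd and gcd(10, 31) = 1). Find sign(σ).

+1

Trace 20: π^k(20) = [20, 14, 16, 5, 19, 4, 9] for k=0..6.
The orbit structure of x ↦ 10x mod 31: 3 orbits of sizes [15, 15, 1].
sign(π) = (−1)^{n − #cycles} = (−1)^{31−3} = (−1)^28 = +1.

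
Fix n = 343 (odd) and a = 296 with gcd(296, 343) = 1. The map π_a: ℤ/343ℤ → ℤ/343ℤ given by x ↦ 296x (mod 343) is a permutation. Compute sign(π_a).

+1

Orbit of 324 under x↦296x: [324, 207, 218, 44, 333, 127, 205]… (length divides ord_343(296)).
π_296 has 7 disjoint cycles with lengths [147, 147, 21, 21, 3, 3, 1] on {0,…,342}.
With 7 cycles on 343 points, sign = (−1)^{343−7} = +1.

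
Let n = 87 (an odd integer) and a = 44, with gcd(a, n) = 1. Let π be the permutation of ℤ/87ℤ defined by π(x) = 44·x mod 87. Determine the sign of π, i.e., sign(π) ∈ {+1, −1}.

Orbit of 14 under x↦44x: [14, 7, 47, 67, 77, 82, 41]… (length divides ord_87(44)).
Cycle type of π: 28×3 + 2 + 1; total 5 cycles.
With 5 cycles on 87 points, sign = (−1)^{87−5} = +1.

+1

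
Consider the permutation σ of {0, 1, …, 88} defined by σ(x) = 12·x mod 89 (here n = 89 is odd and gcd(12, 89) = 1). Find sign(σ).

-1

Start at x=88: 88 → 77 → 34 → 52 → 1 → 12 → 55 → … (one orbit).
Cycle type of π: 8×11 + 1; total 12 cycles.
sign(π) = (−1)^{n − #cycles} = (−1)^{89−12} = (−1)^77 = -1.
Via Zolotarev, sign(π_{12}) = (12|89) = -1.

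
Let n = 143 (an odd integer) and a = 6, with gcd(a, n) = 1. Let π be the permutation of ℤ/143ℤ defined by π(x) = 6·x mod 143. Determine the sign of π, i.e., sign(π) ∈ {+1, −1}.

Trace 27: π^k(27) = [27, 19, 114, 112, 100, 28, 25] for k=0..6.
5 cycles of lengths [60, 60, 12, 10, 1].
143 − 5 = 138 transpositions; sign(π) = (−1)^138 = +1.

+1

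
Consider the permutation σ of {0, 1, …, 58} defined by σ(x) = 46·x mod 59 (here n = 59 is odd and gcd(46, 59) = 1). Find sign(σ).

Orbit of 7 under x↦46x: [7, 27, 3, 20, 35, 17, 15]… (length divides ord_59(46)).
Decompose π into cycles: lengths [29, 29, 1] (3 cycles, including the fixed point 0).
Σ(ℓ_i−1) = 59−3 = 56; sign = (−1)^56 = +1.

+1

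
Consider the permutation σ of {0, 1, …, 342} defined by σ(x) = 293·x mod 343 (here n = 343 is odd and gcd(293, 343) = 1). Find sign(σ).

-1

Trace 48: π^k(48) = [48, 1, 293, 99, 195, 197, 97] for k=0..6.
The orbit structure of x ↦ 293x mod 343: 46 orbits of sizes [14, 14, 14, 14, 14, 14, 14, 14, 14, 14, 14, 14, 14, 14, 14, 14, 14, 14, 14, 14, 14, 2, 2, 2, 2, 2, 2, 2, 2, 2, 2, 2, 2, 2, 2, 2, 2, 2, 2, 2, 2, 2, 2, 2, 2, 1].
n − c = 343 − 46 = 297; sign = (−1)^297 = -1.
Zolotarev: (293|343) = -1, matching the cycle-count sign.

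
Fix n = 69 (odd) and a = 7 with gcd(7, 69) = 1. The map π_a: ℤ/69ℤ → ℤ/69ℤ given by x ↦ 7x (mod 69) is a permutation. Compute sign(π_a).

-1

Orbit of 16 under x↦7x: [16, 43, 25, 37, 52, 19, 64]… (length divides ord_69(7)).
The orbit structure of x ↦ 7x mod 69: 6 orbits of sizes [22, 22, 22, 1, 1, 1].
69 − 6 = 63 transpositions; sign(π) = (−1)^63 = -1.
Check: (7/69) = -1 by Zolotarev.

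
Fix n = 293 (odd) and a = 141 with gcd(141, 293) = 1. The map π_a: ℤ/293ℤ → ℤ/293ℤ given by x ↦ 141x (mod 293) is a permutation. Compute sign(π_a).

+1

Orbit of 82 under x↦141x: [82, 135, 283, 55, 137, 272, 262]… (length divides ord_293(141)).
5 cycles of lengths [73, 73, 73, 73, 1].
5 cycles on 293: each ℓ→(−1)^(ℓ−1), product (−1)^288 = +1.
The Jacobi symbol (141|293) = +1 (Zolotarev) agrees.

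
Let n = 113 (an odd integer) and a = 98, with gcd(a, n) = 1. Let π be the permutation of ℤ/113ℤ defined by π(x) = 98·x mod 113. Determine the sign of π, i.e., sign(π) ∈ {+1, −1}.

+1

Trace 1: π^k(1) = [1, 98, 112, 15] for k=0..3.
The orbit structure of x ↦ 98x mod 113: 29 orbits of sizes [4, 4, 4, 4, 4, 4, 4, 4, 4, 4, 4, 4, 4, 4, 4, 4, 4, 4, 4, 4, 4, 4, 4, 4, 4, 4, 4, 4, 1].
sign(π) = (−1)^{n − #cycles} = (−1)^{113−29} = (−1)^84 = +1.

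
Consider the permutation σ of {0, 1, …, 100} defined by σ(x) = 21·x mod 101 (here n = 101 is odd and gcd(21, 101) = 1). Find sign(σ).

Start at x=49: 49 → 19 → 96 → 97 → 17 → 54 → 23 → … (one orbit).
Cycle type of π: 50×2 + 1; total 3 cycles.
3 cycles on 101: each ℓ→(−1)^(ℓ−1), product (−1)^98 = +1.
Via Zolotarev, sign(π_{21}) = (21|101) = +1.

+1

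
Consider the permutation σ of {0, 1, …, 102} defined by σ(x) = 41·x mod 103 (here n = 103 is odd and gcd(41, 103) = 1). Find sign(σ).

+1

Orbit of 50 under x↦41x: [50, 93, 2, 82, 66, 28, 15]… (length divides ord_103(41)).
The orbit structure of x ↦ 41x mod 103: 3 orbits of sizes [51, 51, 1].
103 − 3 = 100 transpositions; sign(π) = (−1)^100 = +1.
The Jacobi symbol (41|103) = +1 (Zolotarev) agrees.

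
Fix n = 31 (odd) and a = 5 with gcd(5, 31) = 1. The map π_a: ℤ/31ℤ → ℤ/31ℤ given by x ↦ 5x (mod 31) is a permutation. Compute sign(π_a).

+1

Orbit of 5 under x↦5x: [5, 25, 1]… (length divides ord_31(5)).
The orbit structure of x ↦ 5x mod 31: 11 orbits of sizes [3, 3, 3, 3, 3, 3, 3, 3, 3, 3, 1].
With 11 cycles on 31 points, sign = (−1)^{31−11} = +1.
The Jacobi symbol (5|31) = +1 (Zolotarev) agrees.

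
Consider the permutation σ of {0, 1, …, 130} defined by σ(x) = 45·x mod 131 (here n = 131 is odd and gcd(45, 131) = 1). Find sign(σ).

+1

Orbit of 1 under x↦45x: [1, 45, 60, 80, 63, 84, 112]… (length divides ord_131(45)).
11 cycles of lengths [13, 13, 13, 13, 13, 13, 13, 13, 13, 13, 1].
With 11 cycles on 131 points, sign = (−1)^{131−11} = +1.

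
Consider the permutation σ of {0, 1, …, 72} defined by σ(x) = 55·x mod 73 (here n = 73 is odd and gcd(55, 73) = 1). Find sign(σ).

Orbit of 37 under x↦55x: [37, 64, 16, 4, 1, 55, 32]… (length divides ord_73(55)).
The orbit structure of x ↦ 55x mod 73: 9 orbits of sizes [9, 9, 9, 9, 9, 9, 9, 9, 1].
73 − 9 = 64 transpositions; sign(π) = (−1)^64 = +1.
Via Zolotarev, sign(π_{55}) = (55|73) = +1.

+1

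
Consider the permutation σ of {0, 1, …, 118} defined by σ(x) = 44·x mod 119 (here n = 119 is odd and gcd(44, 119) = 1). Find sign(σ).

-1

Trace 9: π^k(9) = [9, 39, 50, 58, 53, 71, 30] for k=0..6.
The orbit structure of x ↦ 44x mod 119: 6 orbits of sizes [48, 48, 16, 3, 3, 1].
n − c = 119 − 6 = 113; sign = (−1)^113 = -1.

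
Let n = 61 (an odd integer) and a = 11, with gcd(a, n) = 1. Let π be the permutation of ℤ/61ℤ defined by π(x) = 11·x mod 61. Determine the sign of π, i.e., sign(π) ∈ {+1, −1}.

Orbit of 1 under x↦11x: [1, 11, 60, 50]… (length divides ord_61(11)).
The orbit structure of x ↦ 11x mod 61: 16 orbits of sizes [4, 4, 4, 4, 4, 4, 4, 4, 4, 4, 4, 4, 4, 4, 4, 1].
With 16 cycles on 61 points, sign = (−1)^{61−16} = -1.

-1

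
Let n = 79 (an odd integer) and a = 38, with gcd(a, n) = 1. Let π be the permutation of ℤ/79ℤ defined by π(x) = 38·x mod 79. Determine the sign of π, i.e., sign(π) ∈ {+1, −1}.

+1

Orbit of 22 under x↦38x: [22, 46, 10, 64, 62, 65, 21]… (length divides ord_79(38)).
π_38 has 7 disjoint cycles with lengths [13, 13, 13, 13, 13, 13, 1] on {0,…,78}.
7 cycles on 79: each ℓ→(−1)^(ℓ−1), product (−1)^72 = +1.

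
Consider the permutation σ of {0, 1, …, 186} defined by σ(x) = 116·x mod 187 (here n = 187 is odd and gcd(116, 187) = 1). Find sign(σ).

Orbit of 40 under x↦116x: [40, 152, 54, 93, 129, 4, 90]… (length divides ord_187(116)).
Cycle type of π: 80×2 + 16 + 10 + 1; total 5 cycles.
sign(π) = (−1)^{n − #cycles} = (−1)^{187−5} = (−1)^182 = +1.

+1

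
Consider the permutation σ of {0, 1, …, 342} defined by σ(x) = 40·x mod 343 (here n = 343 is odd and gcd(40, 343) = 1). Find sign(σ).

-1

Trace 64: π^k(64) = [64, 159, 186, 237, 219, 185, 197] for k=0..6.
Decompose π into cycles: lengths [294, 42, 6, 1] (4 cycles, including the fixed point 0).
4 cycles on 343: each ℓ→(−1)^(ℓ−1), product (−1)^339 = -1.
Via Zolotarev, sign(π_{40}) = (40|343) = -1.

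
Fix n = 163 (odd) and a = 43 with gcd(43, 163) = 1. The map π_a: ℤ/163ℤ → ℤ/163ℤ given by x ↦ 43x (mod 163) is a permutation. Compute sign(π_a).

Orbit of 38 under x↦43x: [38, 4, 9, 61, 15, 156, 25]… (length divides ord_163(43)).
Decompose π into cycles: lengths [81, 81, 1] (3 cycles, including the fixed point 0).
163 − 3 = 160 transpositions; sign(π) = (−1)^160 = +1.

+1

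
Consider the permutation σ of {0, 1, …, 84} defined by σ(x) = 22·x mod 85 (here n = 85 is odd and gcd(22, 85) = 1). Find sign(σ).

Orbit of 16 under x↦22x: [16, 12, 9, 28, 21, 37, 49]… (length divides ord_85(22)).
π_22 has 7 disjoint cycles with lengths [16, 16, 16, 16, 16, 4, 1] on {0,…,84}.
With 7 cycles on 85 points, sign = (−1)^{85−7} = +1.
(22|85)_J = +1 (Zolotarev's lemma cross-check).

+1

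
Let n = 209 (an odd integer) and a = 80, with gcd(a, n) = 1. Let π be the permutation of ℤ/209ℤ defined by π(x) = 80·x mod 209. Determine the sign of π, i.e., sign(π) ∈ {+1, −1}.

+1

Trace 49: π^k(49) = [49, 158, 100, 58, 42, 16, 26] for k=0..6.
Decompose π into cycles: lengths [45, 45, 45, 45, 9, 9, 5, 5, 1] (9 cycles, including the fixed point 0).
9 cycles on 209: each ℓ→(−1)^(ℓ−1), product (−1)^200 = +1.
Check: (80/209) = +1 by Zolotarev.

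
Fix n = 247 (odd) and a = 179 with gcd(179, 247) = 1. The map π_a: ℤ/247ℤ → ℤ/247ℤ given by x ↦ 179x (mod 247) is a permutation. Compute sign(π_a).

Trace 1: π^k(1) = [1, 179, 178, 246, 68, 69] for k=0..5.
Decompose π into cycles: lengths [6, 6, 6, 6, 6, 6, 6, 6, 6, 6, 6, 6, 6, 6, 6, 6, 6, 6, 6, 6, 6, 6, 6, 6, 6, 6, 6, 6, 6, 6, 6, 6, 6, 6, 6, 6, 6, 6, 6, 6, 6, 1] (42 cycles, including the fixed point 0).
With 42 cycles on 247 points, sign = (−1)^{247−42} = -1.
Check: (179/247) = -1 by Zolotarev.

-1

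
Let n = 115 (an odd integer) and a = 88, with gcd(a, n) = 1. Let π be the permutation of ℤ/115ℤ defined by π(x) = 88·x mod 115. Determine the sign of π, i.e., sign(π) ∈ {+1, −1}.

Start at x=41: 41 → 43 → 104 → 67 → 31 → 83 → 59 → … (one orbit).
π_88 has 5 disjoint cycles with lengths [44, 44, 22, 4, 1] on {0,…,114}.
sign(π) = (−1)^{n − #cycles} = (−1)^{115−5} = (−1)^110 = +1.
The Jacobi symbol (88|115) = +1 (Zolotarev) agrees.

+1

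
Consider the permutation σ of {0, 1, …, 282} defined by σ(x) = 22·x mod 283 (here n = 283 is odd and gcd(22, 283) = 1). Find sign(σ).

Start at x=160: 160 → 124 → 181 → 20 → 157 → 58 → 144 → … (one orbit).
Cycle type of π: 282 + 1; total 2 cycles.
sign(π) = (−1)^{n − #cycles} = (−1)^{283−2} = (−1)^281 = -1.
Zolotarev: (22|283) = -1, matching the cycle-count sign.

-1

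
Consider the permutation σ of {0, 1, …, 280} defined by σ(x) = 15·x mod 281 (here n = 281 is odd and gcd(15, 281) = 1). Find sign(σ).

Start at x=220: 220 → 209 → 44 → 98 → 65 → 132 → 13 → … (one orbit).
The orbit structure of x ↦ 15x mod 281: 2 orbits of sizes [280, 1].
sign(π) = (−1)^{n − #cycles} = (−1)^{281−2} = (−1)^279 = -1.

-1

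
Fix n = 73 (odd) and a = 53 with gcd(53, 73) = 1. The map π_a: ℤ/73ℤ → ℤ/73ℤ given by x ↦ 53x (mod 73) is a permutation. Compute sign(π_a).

Orbit of 72 under x↦53x: [72, 20, 38, 43, 16, 45, 49]… (length divides ord_73(53)).
π_53 has 2 disjoint cycles with lengths [72, 1] on {0,…,72}.
n − c = 73 − 2 = 71; sign = (−1)^71 = -1.
Zolotarev: (53|73) = -1, matching the cycle-count sign.

-1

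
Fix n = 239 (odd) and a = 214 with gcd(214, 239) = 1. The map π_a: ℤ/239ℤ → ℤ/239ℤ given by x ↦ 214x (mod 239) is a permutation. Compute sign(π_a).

-1

Trace 89: π^k(89) = [89, 165, 177, 116, 207, 83, 76] for k=0..6.
The orbit structure of x ↦ 214x mod 239: 2 orbits of sizes [238, 1].
sign(π) = (−1)^{n − #cycles} = (−1)^{239−2} = (−1)^237 = -1.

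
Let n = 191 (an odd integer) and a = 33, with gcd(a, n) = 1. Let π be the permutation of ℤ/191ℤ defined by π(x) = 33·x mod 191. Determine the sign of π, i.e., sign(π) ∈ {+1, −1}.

-1

Orbit of 140 under x↦33x: [140, 36, 42, 49, 89, 72, 84]… (length divides ord_191(33)).
The orbit structure of x ↦ 33x mod 191: 2 orbits of sizes [190, 1].
2 cycles on 191: each ℓ→(−1)^(ℓ−1), product (−1)^189 = -1.
Zolotarev: (33|191) = -1, matching the cycle-count sign.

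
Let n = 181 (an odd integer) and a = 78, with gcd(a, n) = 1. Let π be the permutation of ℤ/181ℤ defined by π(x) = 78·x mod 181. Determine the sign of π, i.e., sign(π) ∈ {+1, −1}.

Trace 170: π^k(170) = [170, 47, 46, 149, 38, 68, 55] for k=0..6.
The orbit structure of x ↦ 78x mod 181: 2 orbits of sizes [180, 1].
n − c = 181 − 2 = 179; sign = (−1)^179 = -1.
The Jacobi symbol (78|181) = -1 (Zolotarev) agrees.

-1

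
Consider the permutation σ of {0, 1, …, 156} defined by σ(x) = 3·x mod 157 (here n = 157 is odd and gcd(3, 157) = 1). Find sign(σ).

Orbit of 121 under x↦3x: [121, 49, 147, 127, 67, 44, 132]… (length divides ord_157(3)).
The orbit structure of x ↦ 3x mod 157: 3 orbits of sizes [78, 78, 1].
With 3 cycles on 157 points, sign = (−1)^{157−3} = +1.
Zolotarev: (3|157) = +1, matching the cycle-count sign.

+1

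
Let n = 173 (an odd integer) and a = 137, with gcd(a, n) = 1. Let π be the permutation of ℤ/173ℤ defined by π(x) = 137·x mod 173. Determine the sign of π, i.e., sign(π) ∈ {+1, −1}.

+1

Start at x=113: 113 → 84 → 90 → 47 → 38 → 16 → 116 → … (one orbit).
Cycle type of π: 86×2 + 1; total 3 cycles.
173 − 3 = 170 transpositions; sign(π) = (−1)^170 = +1.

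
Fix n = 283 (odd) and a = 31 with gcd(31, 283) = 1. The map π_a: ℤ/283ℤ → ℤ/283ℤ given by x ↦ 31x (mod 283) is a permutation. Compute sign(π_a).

Start at x=80: 80 → 216 → 187 → 137 → 2 → 62 → 224 → … (one orbit).
The orbit structure of x ↦ 31x mod 283: 2 orbits of sizes [282, 1].
With 2 cycles on 283 points, sign = (−1)^{283−2} = -1.

-1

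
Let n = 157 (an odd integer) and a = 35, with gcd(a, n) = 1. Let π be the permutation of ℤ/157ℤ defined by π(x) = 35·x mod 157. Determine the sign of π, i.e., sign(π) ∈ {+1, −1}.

Start at x=9: 9 → 1 → 35 → 126 → 14 → 19 → 37 → … (one orbit).
The orbit structure of x ↦ 35x mod 157: 5 orbits of sizes [39, 39, 39, 39, 1].
With 5 cycles on 157 points, sign = (−1)^{157−5} = +1.

+1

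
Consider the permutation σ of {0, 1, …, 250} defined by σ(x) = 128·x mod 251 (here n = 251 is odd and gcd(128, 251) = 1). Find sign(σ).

Orbit of 157 under x↦128x: [157, 16, 40, 100, 250, 123, 182]… (length divides ord_251(128)).
Cycle lengths of π_128 on ℤ/251ℤ: [50, 50, 50, 50, 50, 1]; 6 cycles in total.
With 6 cycles on 251 points, sign = (−1)^{251−6} = -1.
Zolotarev: (128|251) = -1, matching the cycle-count sign.

-1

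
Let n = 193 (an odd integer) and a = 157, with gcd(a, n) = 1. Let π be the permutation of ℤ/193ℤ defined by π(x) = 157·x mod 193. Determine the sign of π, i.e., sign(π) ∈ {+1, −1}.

+1

Orbit of 55 under x↦157x: [55, 143, 63, 48, 9, 62, 84]… (length divides ord_193(157)).
The orbit structure of x ↦ 157x mod 193: 5 orbits of sizes [48, 48, 48, 48, 1].
n − c = 193 − 5 = 188; sign = (−1)^188 = +1.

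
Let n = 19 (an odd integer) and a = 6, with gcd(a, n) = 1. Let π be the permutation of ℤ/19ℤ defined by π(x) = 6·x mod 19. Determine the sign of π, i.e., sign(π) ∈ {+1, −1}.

Start at x=16: 16 → 1 → 6 → 17 → 7 → 4 → 5 → … (one orbit).
Cycle type of π: 9×2 + 1; total 3 cycles.
With 3 cycles on 19 points, sign = (−1)^{19−3} = +1.
Via Zolotarev, sign(π_{6}) = (6|19) = +1.

+1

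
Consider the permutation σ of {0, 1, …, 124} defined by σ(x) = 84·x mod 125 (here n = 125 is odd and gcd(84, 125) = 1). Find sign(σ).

+1

Trace 86: π^k(86) = [86, 99, 66, 44, 71, 89, 101] for k=0..6.
7 cycles of lengths [50, 50, 10, 10, 2, 2, 1].
n − c = 125 − 7 = 118; sign = (−1)^118 = +1.
The Jacobi symbol (84|125) = +1 (Zolotarev) agrees.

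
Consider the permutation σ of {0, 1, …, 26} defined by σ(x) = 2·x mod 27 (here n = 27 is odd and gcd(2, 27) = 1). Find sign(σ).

Orbit of 2 under x↦2x: [2, 4, 8, 16, 5, 10, 20]… (length divides ord_27(2)).
Decompose π into cycles: lengths [18, 6, 2, 1] (4 cycles, including the fixed point 0).
With 4 cycles on 27 points, sign = (−1)^{27−4} = -1.
The Jacobi symbol (2|27) = -1 (Zolotarev) agrees.

-1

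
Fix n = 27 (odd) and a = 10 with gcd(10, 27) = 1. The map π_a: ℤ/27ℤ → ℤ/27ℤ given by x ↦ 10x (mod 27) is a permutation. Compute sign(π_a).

+1

Orbit of 1 under x↦10x: [1, 10, 19]… (length divides ord_27(10)).
Cycle lengths of π_10 on ℤ/27ℤ: [3, 3, 3, 3, 3, 3, 1, 1, 1, 1, 1, 1, 1, 1, 1]; 15 cycles in total.
With 15 cycles on 27 points, sign = (−1)^{27−15} = +1.
Via Zolotarev, sign(π_{10}) = (10|27) = +1.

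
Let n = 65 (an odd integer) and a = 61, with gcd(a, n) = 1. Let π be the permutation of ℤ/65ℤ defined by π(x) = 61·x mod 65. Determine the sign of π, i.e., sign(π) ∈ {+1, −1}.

+1

Trace 16: π^k(16) = [16, 1, 61] for k=0..2.
Cycle lengths of π_61 on ℤ/65ℤ: [3, 3, 3, 3, 3, 3, 3, 3, 3, 3, 3, 3, 3, 3, 3, 3, 3, 3, 3, 3, 1, 1, 1, 1, 1]; 25 cycles in total.
25 cycles on 65: each ℓ→(−1)^(ℓ−1), product (−1)^40 = +1.
(61|65)_J = +1 (Zolotarev's lemma cross-check).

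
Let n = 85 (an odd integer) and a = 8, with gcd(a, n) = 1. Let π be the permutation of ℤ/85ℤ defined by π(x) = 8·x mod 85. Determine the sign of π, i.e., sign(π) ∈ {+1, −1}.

Orbit of 1 under x↦8x: [1, 8, 64, 2, 16, 43, 4]… (length divides ord_85(8)).
π_8 has 12 disjoint cycles with lengths [8, 8, 8, 8, 8, 8, 8, 8, 8, 8, 4, 1] on {0,…,84}.
n − c = 85 − 12 = 73; sign = (−1)^73 = -1.
Zolotarev: (8|85) = -1, matching the cycle-count sign.

-1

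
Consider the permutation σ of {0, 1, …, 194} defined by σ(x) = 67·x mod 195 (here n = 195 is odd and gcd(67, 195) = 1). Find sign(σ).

+1

Orbit of 97 under x↦67x: [97, 64, 193, 61, 187, 49, 163]… (length divides ord_195(67)).
The orbit structure of x ↦ 67x mod 195: 21 orbits of sizes [12, 12, 12, 12, 12, 12, 12, 12, 12, 12, 12, 12, 12, 12, 12, 4, 4, 4, 1, 1, 1].
n − c = 195 − 21 = 174; sign = (−1)^174 = +1.
The Jacobi symbol (67|195) = +1 (Zolotarev) agrees.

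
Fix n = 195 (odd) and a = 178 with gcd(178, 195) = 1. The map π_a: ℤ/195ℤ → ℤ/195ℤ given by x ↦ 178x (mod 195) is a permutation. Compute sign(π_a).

Start at x=172: 172 → 1 → 178 → 94 → 157 → 61 → 133 → … (one orbit).
The orbit structure of x ↦ 178x mod 195: 30 orbits of sizes [12, 12, 12, 12, 12, 12, 12, 12, 12, 12, 12, 12, 4, 4, 4, 3, 3, 3, 3, 3, 3, 3, 3, 3, 3, 3, 3, 1, 1, 1].
Σ(ℓ_i−1) = 195−30 = 165; sign = (−1)^165 = -1.

-1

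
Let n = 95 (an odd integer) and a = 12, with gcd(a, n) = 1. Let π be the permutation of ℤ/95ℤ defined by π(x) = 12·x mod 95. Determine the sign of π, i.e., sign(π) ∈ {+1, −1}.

+1

Orbit of 39 under x↦12x: [39, 88, 11, 37, 64, 8, 1]… (length divides ord_95(12)).
11 cycles of lengths [12, 12, 12, 12, 12, 12, 6, 6, 6, 4, 1].
95 − 11 = 84 transpositions; sign(π) = (−1)^84 = +1.
Check: (12/95) = +1 by Zolotarev.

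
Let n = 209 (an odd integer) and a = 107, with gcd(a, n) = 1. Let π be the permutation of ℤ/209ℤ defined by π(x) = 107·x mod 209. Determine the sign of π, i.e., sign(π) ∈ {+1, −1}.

+1

Orbit of 183 under x↦107x: [183, 144, 151, 64, 160, 191, 164]… (length divides ord_209(107)).
Cycle type of π: 30×6 + 10 + 6×3 + 1; total 11 cycles.
n − c = 209 − 11 = 198; sign = (−1)^198 = +1.
Zolotarev: (107|209) = +1, matching the cycle-count sign.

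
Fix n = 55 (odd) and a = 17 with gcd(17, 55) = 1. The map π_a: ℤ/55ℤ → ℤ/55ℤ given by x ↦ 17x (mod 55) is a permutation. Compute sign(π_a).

Start at x=2: 2 → 34 → 28 → 36 → 7 → 9 → 43 → … (one orbit).
The orbit structure of x ↦ 17x mod 55: 5 orbits of sizes [20, 20, 10, 4, 1].
55 − 5 = 50 transpositions; sign(π) = (−1)^50 = +1.
Zolotarev: (17|55) = +1, matching the cycle-count sign.

+1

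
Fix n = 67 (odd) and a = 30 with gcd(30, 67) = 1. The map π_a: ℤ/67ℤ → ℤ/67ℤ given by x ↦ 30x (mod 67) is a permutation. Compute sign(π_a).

-1

Start at x=1: 1 → 30 → 29 → 66 → 37 → 38 → 1 (one orbit).
The orbit structure of x ↦ 30x mod 67: 12 orbits of sizes [6, 6, 6, 6, 6, 6, 6, 6, 6, 6, 6, 1].
n − c = 67 − 12 = 55; sign = (−1)^55 = -1.
Via Zolotarev, sign(π_{30}) = (30|67) = -1.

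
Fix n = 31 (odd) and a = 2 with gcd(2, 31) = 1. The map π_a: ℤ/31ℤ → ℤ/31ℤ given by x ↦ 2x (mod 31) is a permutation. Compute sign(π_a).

Trace 2: π^k(2) = [2, 4, 8, 16, 1] for k=0..4.
Cycle type of π: 5×6 + 1; total 7 cycles.
7 cycles on 31: each ℓ→(−1)^(ℓ−1), product (−1)^24 = +1.
Check: (2/31) = +1 by Zolotarev.

+1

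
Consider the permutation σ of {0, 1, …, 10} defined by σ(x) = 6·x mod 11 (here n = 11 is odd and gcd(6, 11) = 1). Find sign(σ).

Start at x=10: 10 → 5 → 8 → 4 → 2 → 1 → 6 → … (one orbit).
2 cycles of lengths [10, 1].
11 − 2 = 9 transpositions; sign(π) = (−1)^9 = -1.
The Jacobi symbol (6|11) = -1 (Zolotarev) agrees.

-1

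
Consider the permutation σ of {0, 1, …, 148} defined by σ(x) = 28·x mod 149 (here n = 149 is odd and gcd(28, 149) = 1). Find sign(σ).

+1

Start at x=6: 6 → 19 → 85 → 145 → 37 → 142 → 102 → … (one orbit).
The orbit structure of x ↦ 28x mod 149: 5 orbits of sizes [37, 37, 37, 37, 1].
n − c = 149 − 5 = 144; sign = (−1)^144 = +1.
(28|149)_J = +1 (Zolotarev's lemma cross-check).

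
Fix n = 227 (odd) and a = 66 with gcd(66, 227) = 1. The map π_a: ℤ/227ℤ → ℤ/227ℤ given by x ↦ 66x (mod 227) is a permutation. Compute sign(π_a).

-1

Orbit of 96 under x↦66x: [96, 207, 42, 48, 217, 21, 24]… (length divides ord_227(66)).
Decompose π into cycles: lengths [226, 1] (2 cycles, including the fixed point 0).
With 2 cycles on 227 points, sign = (−1)^{227−2} = -1.
Check: (66/227) = -1 by Zolotarev.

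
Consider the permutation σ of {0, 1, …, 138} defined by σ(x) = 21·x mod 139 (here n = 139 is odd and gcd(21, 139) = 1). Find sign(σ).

Start at x=70: 70 → 80 → 12 → 113 → 10 → 71 → 101 → … (one orbit).
2 cycles of lengths [138, 1].
With 2 cycles on 139 points, sign = (−1)^{139−2} = -1.
Check: (21/139) = -1 by Zolotarev.

-1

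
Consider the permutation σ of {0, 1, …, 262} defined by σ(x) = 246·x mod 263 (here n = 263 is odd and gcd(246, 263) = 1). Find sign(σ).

-1

Start at x=30: 30 → 16 → 254 → 153 → 29 → 33 → 228 → … (one orbit).
Cycle type of π: 262 + 1; total 2 cycles.
sign(π) = (−1)^{n − #cycles} = (−1)^{263−2} = (−1)^261 = -1.
Zolotarev: (246|263) = -1, matching the cycle-count sign.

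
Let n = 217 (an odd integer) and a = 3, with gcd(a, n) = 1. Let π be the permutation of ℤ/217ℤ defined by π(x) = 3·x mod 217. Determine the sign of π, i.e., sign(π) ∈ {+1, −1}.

+1

Orbit of 216 under x↦3x: [216, 214, 208, 190, 136, 191, 139]… (length divides ord_217(3)).
9 cycles of lengths [30, 30, 30, 30, 30, 30, 30, 6, 1].
Σ(ℓ_i−1) = 217−9 = 208; sign = (−1)^208 = +1.
Check: (3/217) = +1 by Zolotarev.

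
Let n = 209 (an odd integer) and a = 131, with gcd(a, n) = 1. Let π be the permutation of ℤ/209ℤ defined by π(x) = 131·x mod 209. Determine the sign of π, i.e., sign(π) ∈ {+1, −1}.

Orbit of 177 under x↦131x: [177, 197, 100, 142, 1, 131, 23]… (length divides ord_209(131)).
Decompose π into cycles: lengths [18, 18, 18, 18, 18, 18, 18, 18, 18, 18, 9, 9, 2, 2, 2, 2, 2, 1] (18 cycles, including the fixed point 0).
209 − 18 = 191 transpositions; sign(π) = (−1)^191 = -1.

-1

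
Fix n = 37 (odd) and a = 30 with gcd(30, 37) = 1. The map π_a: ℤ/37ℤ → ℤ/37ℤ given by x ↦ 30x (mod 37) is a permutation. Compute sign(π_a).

+1

Start at x=9: 9 → 11 → 34 → 21 → 1 → 30 → 12 → … (one orbit).
3 cycles of lengths [18, 18, 1].
n − c = 37 − 3 = 34; sign = (−1)^34 = +1.
(30|37)_J = +1 (Zolotarev's lemma cross-check).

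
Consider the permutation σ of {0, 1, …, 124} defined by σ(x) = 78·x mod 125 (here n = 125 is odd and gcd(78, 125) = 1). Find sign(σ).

Trace 99: π^k(99) = [99, 97, 66, 23, 44, 57, 71] for k=0..6.
Decompose π into cycles: lengths [100, 20, 4, 1] (4 cycles, including the fixed point 0).
With 4 cycles on 125 points, sign = (−1)^{125−4} = -1.
Via Zolotarev, sign(π_{78}) = (78|125) = -1.

-1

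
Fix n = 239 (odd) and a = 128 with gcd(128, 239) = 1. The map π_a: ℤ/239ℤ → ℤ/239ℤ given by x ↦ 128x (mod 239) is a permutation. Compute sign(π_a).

Trace 71: π^k(71) = [71, 6, 51, 75, 40, 101, 22] for k=0..6.
π_128 has 15 disjoint cycles with lengths [17, 17, 17, 17, 17, 17, 17, 17, 17, 17, 17, 17, 17, 17, 1] on {0,…,238}.
Σ(ℓ_i−1) = 239−15 = 224; sign = (−1)^224 = +1.

+1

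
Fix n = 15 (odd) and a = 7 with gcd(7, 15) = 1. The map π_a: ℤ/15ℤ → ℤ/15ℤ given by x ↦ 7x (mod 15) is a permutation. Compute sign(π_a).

Orbit of 4 under x↦7x: [4, 13, 1, 7]… (length divides ord_15(7)).
6 cycles of lengths [4, 4, 4, 1, 1, 1].
6 cycles on 15: each ℓ→(−1)^(ℓ−1), product (−1)^9 = -1.
Zolotarev: (7|15) = -1, matching the cycle-count sign.

-1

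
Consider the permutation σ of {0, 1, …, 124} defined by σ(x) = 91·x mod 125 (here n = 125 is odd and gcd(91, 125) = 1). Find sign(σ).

+1

Trace 46: π^k(46) = [46, 61, 51, 16, 81, 121, 11] for k=0..6.
Decompose π into cycles: lengths [25, 25, 25, 25, 5, 5, 5, 5, 1, 1, 1, 1, 1] (13 cycles, including the fixed point 0).
With 13 cycles on 125 points, sign = (−1)^{125−13} = +1.
(91|125)_J = +1 (Zolotarev's lemma cross-check).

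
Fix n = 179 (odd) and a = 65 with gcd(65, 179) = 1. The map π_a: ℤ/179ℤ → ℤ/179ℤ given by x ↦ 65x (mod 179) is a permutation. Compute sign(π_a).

+1

Start at x=108: 108 → 39 → 29 → 95 → 89 → 57 → 125 → … (one orbit).
π_65 has 3 disjoint cycles with lengths [89, 89, 1] on {0,…,178}.
With 3 cycles on 179 points, sign = (−1)^{179−3} = +1.
Zolotarev: (65|179) = +1, matching the cycle-count sign.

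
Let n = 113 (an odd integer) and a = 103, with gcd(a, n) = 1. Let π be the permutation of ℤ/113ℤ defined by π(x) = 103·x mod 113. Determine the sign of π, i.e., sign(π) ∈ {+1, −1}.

-1

Orbit of 38 under x↦103x: [38, 72, 71, 81, 94, 77, 21]… (length divides ord_113(103)).
Cycle lengths of π_103 on ℤ/113ℤ: [112, 1]; 2 cycles in total.
2 cycles on 113: each ℓ→(−1)^(ℓ−1), product (−1)^111 = -1.
The Jacobi symbol (103|113) = -1 (Zolotarev) agrees.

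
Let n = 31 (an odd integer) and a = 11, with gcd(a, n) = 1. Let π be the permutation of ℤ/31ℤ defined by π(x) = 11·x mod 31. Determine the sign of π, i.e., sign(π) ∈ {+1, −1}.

Orbit of 11 under x↦11x: [11, 28, 29, 9, 6, 4, 13]… (length divides ord_31(11)).
Decompose π into cycles: lengths [30, 1] (2 cycles, including the fixed point 0).
n − c = 31 − 2 = 29; sign = (−1)^29 = -1.
Zolotarev: (11|31) = -1, matching the cycle-count sign.

-1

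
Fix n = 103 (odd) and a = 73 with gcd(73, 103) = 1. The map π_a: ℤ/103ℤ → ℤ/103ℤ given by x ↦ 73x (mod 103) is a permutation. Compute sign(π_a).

-1

Orbit of 81 under x↦73x: [81, 42, 79, 102, 30, 27, 14]… (length divides ord_103(73)).
Decompose π into cycles: lengths [34, 34, 34, 1] (4 cycles, including the fixed point 0).
n − c = 103 − 4 = 99; sign = (−1)^99 = -1.
Zolotarev: (73|103) = -1, matching the cycle-count sign.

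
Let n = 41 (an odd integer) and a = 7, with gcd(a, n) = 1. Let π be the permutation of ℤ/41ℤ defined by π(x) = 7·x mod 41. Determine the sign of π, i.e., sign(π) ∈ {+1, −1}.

-1

Start at x=13: 13 → 9 → 22 → 31 → 12 → 2 → 14 → … (one orbit).
Cycle type of π: 40 + 1; total 2 cycles.
With 2 cycles on 41 points, sign = (−1)^{41−2} = -1.
Check: (7/41) = -1 by Zolotarev.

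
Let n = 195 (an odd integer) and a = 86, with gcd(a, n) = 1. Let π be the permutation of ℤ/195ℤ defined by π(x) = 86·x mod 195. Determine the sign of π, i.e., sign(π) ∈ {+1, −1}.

Orbit of 86 under x↦86x: [86, 181, 161, 1]… (length divides ord_195(86)).
π_86 has 55 disjoint cycles with lengths [4, 4, 4, 4, 4, 4, 4, 4, 4, 4, 4, 4, 4, 4, 4, 4, 4, 4, 4, 4, 4, 4, 4, 4, 4, 4, 4, 4, 4, 4, 4, 4, 4, 4, 4, 4, 4, 4, 4, 4, 4, 4, 4, 4, 4, 2, 2, 2, 2, 2, 1, 1, 1, 1, 1] on {0,…,194}.
55 cycles on 195: each ℓ→(−1)^(ℓ−1), product (−1)^140 = +1.
(86|195)_J = +1 (Zolotarev's lemma cross-check).

+1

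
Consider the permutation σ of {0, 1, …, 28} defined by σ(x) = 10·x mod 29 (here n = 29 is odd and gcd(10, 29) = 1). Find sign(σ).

Trace 1: π^k(1) = [1, 10, 13, 14, 24, 8, 22] for k=0..6.
2 cycles of lengths [28, 1].
Σ(ℓ_i−1) = 29−2 = 27; sign = (−1)^27 = -1.

-1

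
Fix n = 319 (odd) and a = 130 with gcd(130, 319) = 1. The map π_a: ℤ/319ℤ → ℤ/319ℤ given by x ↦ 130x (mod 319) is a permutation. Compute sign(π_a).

Orbit of 152 under x↦130x: [152, 301, 212, 126, 111, 75, 180]… (length divides ord_319(130)).
6 cycles of lengths [140, 140, 28, 5, 5, 1].
Σ(ℓ_i−1) = 319−6 = 313; sign = (−1)^313 = -1.
Check: (130/319) = -1 by Zolotarev.

-1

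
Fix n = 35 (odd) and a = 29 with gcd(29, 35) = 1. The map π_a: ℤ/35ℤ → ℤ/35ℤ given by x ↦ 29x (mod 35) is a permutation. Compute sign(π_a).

Orbit of 29 under x↦29x: [29, 1]… (length divides ord_35(29)).
Cycle type of π: 2×14 + 1×7; total 21 cycles.
35 − 21 = 14 transpositions; sign(π) = (−1)^14 = +1.
Zolotarev: (29|35) = +1, matching the cycle-count sign.

+1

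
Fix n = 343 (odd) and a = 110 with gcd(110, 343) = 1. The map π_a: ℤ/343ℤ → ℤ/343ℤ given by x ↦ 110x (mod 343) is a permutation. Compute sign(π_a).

-1

Orbit of 325 under x↦110x: [325, 78, 5, 207, 132, 114, 192]… (length divides ord_343(110)).
4 cycles of lengths [294, 42, 6, 1].
n − c = 343 − 4 = 339; sign = (−1)^339 = -1.
(110|343)_J = -1 (Zolotarev's lemma cross-check).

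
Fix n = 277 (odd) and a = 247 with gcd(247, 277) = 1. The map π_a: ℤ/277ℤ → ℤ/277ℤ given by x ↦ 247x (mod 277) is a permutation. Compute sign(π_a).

+1

Orbit of 157 under x↦247x: [157, 276, 30, 208, 131, 225, 175]… (length divides ord_277(247)).
Decompose π into cycles: lengths [46, 46, 46, 46, 46, 46, 1] (7 cycles, including the fixed point 0).
Σ(ℓ_i−1) = 277−7 = 270; sign = (−1)^270 = +1.
Zolotarev: (247|277) = +1, matching the cycle-count sign.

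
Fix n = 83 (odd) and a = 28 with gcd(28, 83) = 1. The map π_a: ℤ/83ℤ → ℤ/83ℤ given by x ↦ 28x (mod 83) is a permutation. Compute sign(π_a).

Trace 7: π^k(7) = [7, 30, 10, 31, 38, 68, 78] for k=0..6.
Decompose π into cycles: lengths [41, 41, 1] (3 cycles, including the fixed point 0).
83 − 3 = 80 transpositions; sign(π) = (−1)^80 = +1.

+1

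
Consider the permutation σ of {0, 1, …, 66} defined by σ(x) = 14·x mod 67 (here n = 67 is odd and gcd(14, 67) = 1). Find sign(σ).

Trace 22: π^k(22) = [22, 40, 24, 1, 14, 62, 64] for k=0..6.
7 cycles of lengths [11, 11, 11, 11, 11, 11, 1].
With 7 cycles on 67 points, sign = (−1)^{67−7} = +1.
The Jacobi symbol (14|67) = +1 (Zolotarev) agrees.

+1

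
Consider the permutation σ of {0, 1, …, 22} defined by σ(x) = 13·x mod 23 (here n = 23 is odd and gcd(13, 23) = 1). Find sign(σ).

+1

Start at x=1: 1 → 13 → 8 → 12 → 18 → 4 → 6 → … (one orbit).
π_13 has 3 disjoint cycles with lengths [11, 11, 1] on {0,…,22}.
23 − 3 = 20 transpositions; sign(π) = (−1)^20 = +1.
Check: (13/23) = +1 by Zolotarev.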